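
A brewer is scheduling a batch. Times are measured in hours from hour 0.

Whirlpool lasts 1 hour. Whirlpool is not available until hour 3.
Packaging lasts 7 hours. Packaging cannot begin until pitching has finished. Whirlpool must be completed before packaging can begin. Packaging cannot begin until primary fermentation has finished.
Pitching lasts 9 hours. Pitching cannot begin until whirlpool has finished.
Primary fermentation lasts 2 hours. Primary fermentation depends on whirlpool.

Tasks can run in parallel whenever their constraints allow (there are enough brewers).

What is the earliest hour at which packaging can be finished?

After its own release at hour 3, whirlpool can start at hour 3 and finishes at hour 4.
After whirlpool (finishes hour 4), primary fermentation can start at hour 4 and finishes at hour 6.
Pitching cannot begin until whirlpool (finishes hour 4). It runs from hour 4 to 4 + 9 = hour 13.
Packaging needs all of pitching (finishes hour 13); whirlpool (finishes hour 4); primary fermentation (finishes hour 6). That puts its earliest start at hour 13; it finishes at 13 + 7 = hour 20.

20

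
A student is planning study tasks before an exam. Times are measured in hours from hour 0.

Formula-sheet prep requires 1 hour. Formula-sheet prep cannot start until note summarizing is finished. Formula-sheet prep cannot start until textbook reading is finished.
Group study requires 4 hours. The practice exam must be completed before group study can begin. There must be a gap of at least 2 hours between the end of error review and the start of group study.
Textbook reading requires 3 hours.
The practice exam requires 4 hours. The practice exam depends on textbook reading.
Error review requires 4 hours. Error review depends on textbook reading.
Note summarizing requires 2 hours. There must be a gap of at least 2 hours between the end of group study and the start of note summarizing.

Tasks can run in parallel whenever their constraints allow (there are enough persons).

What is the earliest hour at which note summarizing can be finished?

Textbook reading can start immediately at hour 0; it finishes at hour 3.
After textbook reading (finishes hour 3), error review can start at hour 3 and finishes at hour 7.
The practice exam waits on textbook reading (finishes hour 3), so it starts at hour 3 and finishes at 3 + 4 = hour 7.
Group study has to wait for the practice exam (finishes hour 7); error review (finishes hour 7, plus 2-hour gap → hour 9). The latest of these is hour 9, so group study runs hour 9 to 9 + 4 = hour 13.
After group study (finishes hour 13, plus 2-hour gap → hour 15), note summarizing can start at hour 15 and finishes at hour 17.

17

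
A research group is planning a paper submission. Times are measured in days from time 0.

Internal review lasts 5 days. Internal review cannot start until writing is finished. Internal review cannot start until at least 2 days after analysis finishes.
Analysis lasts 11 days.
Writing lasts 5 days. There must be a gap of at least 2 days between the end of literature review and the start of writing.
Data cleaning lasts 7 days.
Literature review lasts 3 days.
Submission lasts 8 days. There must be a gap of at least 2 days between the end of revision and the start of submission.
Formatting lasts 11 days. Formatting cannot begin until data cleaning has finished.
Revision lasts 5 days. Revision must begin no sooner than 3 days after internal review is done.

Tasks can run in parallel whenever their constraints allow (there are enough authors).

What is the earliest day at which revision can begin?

Analysis has no prerequisites, so it starts at day 0 and finishes at day 11.
Literature review has no prerequisites, so it starts at day 0 and finishes at day 3.
After literature review (finishes day 3, plus 2-day gap → day 5), writing can start at day 5 and finishes at day 10.
For internal review: writing (finishes day 10); analysis (finishes day 11, plus 2-day gap → day 13). Taking the maximum gives a start of day 13, and it finishes at 13 + 5 = day 18.
Revision waits on internal review (finishes day 18, plus 3-day gap → day 21), so the earliest it can start is day 21.

21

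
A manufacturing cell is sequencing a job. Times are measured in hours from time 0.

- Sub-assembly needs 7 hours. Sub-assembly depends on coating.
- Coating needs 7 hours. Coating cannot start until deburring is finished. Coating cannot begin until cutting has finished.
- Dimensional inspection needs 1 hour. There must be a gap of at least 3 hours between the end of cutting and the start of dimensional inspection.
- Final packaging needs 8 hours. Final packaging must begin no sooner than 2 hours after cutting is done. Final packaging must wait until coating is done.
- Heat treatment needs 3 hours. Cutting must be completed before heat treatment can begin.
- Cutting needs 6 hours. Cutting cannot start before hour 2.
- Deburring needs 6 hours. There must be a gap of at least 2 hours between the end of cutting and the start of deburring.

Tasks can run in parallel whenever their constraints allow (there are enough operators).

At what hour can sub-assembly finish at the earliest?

Cutting cannot begin until its own release at hour 2. It runs from hour 2 to 2 + 6 = hour 8.
Deburring cannot begin until cutting (finishes hour 8, plus 2-hour gap → hour 10). It runs from hour 10 to 10 + 6 = hour 16.
Coating cannot start until deburring (finishes hour 16); cutting (finishes hour 8). The controlling bound is hour 16, so coating finishes at 16 + 7 = hour 23.
Sub-assembly cannot begin until coating (finishes hour 23). It runs from hour 23 to 23 + 7 = hour 30.

30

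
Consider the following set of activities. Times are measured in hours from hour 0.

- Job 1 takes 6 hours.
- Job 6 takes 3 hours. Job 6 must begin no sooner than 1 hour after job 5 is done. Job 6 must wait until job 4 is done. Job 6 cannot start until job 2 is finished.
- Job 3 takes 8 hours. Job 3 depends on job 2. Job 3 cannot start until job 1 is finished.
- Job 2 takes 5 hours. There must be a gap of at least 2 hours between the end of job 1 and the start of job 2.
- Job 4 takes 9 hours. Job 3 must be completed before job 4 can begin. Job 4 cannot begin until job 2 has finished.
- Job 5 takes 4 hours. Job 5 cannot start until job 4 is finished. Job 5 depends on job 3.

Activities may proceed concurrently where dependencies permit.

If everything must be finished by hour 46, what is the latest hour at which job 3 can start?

To finish by hour 46, job 6 (duration 3) must start no later than hour 43.
Job 5 must finish before job 6 (must start by hour 43, minus 1-hour gap → hour 42). With a 4-hour duration, job 5 must start by 42 − 4 = hour 38.
Job 4 feeds job 5 (must start by hour 38); job 6 (must start by hour 43). Taking the minimum, job 4 must finish by hour 38 and start by 38 − 9 = hour 29.
Job 3 must finish in time for job 4 (must start by hour 29); job 5 (must start by hour 38). The tightest is hour 29, so job 3 must start by 29 − 8 = hour 21.

21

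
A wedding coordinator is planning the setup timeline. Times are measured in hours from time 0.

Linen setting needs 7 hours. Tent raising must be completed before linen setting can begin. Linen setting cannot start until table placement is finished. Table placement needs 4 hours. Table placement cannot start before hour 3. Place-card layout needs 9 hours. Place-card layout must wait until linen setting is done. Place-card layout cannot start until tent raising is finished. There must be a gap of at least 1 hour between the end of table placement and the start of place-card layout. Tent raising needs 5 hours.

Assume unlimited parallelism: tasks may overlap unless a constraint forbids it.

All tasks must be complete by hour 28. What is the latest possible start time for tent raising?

7

To finish by hour 28, place-card layout (duration 9) must start no later than hour 19.
Since place-card layout (must start by hour 19) depends on it, linen setting must finish by hour 19. Backing off its 7-hour duration gives a latest start of hour 12.
Tent raising feeds linen setting (must start by hour 12); place-card layout (must start by hour 19). Taking the minimum, tent raising must finish by hour 12 and start by 12 − 5 = hour 7.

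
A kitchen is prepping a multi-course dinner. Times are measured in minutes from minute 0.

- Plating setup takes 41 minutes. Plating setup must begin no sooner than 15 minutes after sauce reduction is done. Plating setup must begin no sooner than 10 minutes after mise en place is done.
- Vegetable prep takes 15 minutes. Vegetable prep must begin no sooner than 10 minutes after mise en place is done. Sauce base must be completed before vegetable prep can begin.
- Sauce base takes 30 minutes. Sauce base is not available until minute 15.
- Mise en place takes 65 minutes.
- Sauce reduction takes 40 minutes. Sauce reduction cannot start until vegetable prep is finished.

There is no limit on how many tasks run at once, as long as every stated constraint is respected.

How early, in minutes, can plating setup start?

145

Sauce base cannot begin until its own release at minute 15. It runs from minute 15 to 15 + 30 = minute 45.
Nothing blocks mise en place, so it runs from minute 0 to minute 65.
Vegetable prep cannot start until mise en place (finishes minute 65, plus 10-minute gap → minute 75); sauce base (finishes minute 45). The controlling bound is minute 75, so vegetable prep finishes at 75 + 15 = minute 90.
After vegetable prep (finishes minute 90), sauce reduction can start at minute 90 and finishes at minute 130.
Plating setup waits on sauce reduction (finishes minute 130, plus 15-minute gap → minute 145); mise en place (finishes minute 65, plus 10-minute gap → minute 75). The latest of these is minute 145, which is the earliest plating setup can start.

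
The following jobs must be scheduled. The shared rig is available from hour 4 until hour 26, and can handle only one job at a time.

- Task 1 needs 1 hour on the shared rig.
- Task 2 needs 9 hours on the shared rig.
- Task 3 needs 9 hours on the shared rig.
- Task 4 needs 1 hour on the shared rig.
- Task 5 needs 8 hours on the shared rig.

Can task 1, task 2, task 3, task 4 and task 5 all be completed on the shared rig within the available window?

No

The shared rig window is 26 − 4 = 22 hours.
Running back to back, the jobs need 1 + 9 + 9 + 1 + 8 = 28 hours on the shared rig.
Since 28 > 22, they cannot all fit.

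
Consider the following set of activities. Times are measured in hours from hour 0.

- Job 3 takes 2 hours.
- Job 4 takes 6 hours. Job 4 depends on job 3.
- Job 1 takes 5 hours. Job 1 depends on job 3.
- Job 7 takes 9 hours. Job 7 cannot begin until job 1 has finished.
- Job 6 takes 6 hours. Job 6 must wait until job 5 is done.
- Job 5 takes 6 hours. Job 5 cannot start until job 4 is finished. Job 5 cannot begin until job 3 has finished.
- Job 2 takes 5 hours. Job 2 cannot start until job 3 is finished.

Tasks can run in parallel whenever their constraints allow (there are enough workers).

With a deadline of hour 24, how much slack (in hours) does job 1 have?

8

Job 3 can start immediately at hour 0; it finishes at hour 2.
Job 1 cannot begin until job 3 (finishes hour 2). It runs from hour 2 to 2 + 5 = hour 7.

Working backward from the deadline:
To finish by hour 24, job 7 (duration 9) must start no later than hour 15.
Job 1 feeds into job 7 (must start by hour 15); so job 1 must finish by hour 15 and therefore start by hour 10.
So job 1 can start as early as hour 2 and as late as hour 10, giving 10 − 2 = 8 hours of slack.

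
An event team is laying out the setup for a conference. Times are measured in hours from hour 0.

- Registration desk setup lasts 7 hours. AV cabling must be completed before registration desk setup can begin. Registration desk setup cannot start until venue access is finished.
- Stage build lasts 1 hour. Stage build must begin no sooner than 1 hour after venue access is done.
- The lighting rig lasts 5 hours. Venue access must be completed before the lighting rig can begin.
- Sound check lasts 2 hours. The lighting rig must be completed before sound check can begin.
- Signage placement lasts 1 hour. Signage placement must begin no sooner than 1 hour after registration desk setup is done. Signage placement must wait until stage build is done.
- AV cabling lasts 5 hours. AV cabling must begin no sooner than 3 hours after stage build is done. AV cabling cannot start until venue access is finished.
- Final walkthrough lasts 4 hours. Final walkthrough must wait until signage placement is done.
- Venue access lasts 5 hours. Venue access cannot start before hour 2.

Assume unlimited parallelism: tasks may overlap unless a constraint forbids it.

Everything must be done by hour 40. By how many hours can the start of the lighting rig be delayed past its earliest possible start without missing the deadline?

26

Venue access cannot begin until its own release at hour 2. It runs from hour 2 to 2 + 5 = hour 7.
The lighting rig waits on venue access (finishes hour 7), so it starts at hour 7 and finishes at 7 + 5 = hour 12.

Working backward from the deadline:
To finish by hour 40, sound check (duration 2) must start no later than hour 38.
The lighting rig has to be done before sound check (must start by hour 38). That means finishing by hour 38, i.e. starting by 38 − 5 = hour 33.
So the lighting rig can start as early as hour 7 and as late as hour 33, giving 33 − 7 = 26 hours of slack.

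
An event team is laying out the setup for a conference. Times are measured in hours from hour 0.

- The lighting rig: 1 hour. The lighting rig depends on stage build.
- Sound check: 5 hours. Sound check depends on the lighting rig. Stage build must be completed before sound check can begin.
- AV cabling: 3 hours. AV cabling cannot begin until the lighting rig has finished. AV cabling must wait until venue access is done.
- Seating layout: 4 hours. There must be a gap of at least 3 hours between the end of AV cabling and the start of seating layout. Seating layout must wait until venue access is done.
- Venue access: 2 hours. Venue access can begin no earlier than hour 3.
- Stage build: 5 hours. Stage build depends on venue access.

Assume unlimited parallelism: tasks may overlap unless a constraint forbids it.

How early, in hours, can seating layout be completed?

21

After its own release at hour 3, venue access can start at hour 3 and finishes at hour 5.
Stage build waits on venue access (finishes hour 5), so it starts at hour 5 and finishes at 5 + 5 = hour 10.
The lighting rig waits on stage build (finishes hour 10), so it starts at hour 10 and finishes at 10 + 1 = hour 11.
AV cabling cannot start until the lighting rig (finishes hour 11); venue access (finishes hour 5). The controlling bound is hour 11, so AV cabling finishes at 11 + 3 = hour 14.
Seating layout needs all of AV cabling (finishes hour 14, plus 3-hour gap → hour 17); venue access (finishes hour 5). That puts its earliest start at hour 17; it finishes at 17 + 4 = hour 21.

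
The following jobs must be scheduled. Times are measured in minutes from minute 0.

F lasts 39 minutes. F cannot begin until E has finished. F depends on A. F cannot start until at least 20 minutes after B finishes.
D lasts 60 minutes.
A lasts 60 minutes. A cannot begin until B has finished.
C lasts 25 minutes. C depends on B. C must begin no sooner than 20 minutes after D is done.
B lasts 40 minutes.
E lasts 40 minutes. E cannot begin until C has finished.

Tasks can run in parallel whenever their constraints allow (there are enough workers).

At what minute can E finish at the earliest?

D has no prerequisites, so it starts at minute 0 and finishes at minute 60.
B has no prerequisites, so it starts at minute 0 and finishes at minute 40.
C has to wait for B (finishes minute 40); D (finishes minute 60, plus 20-minute gap → minute 80). The latest of these is minute 80, so C runs minute 80 to 80 + 25 = minute 105.
After C (finishes minute 105), E can start at minute 105 and finishes at minute 145.

145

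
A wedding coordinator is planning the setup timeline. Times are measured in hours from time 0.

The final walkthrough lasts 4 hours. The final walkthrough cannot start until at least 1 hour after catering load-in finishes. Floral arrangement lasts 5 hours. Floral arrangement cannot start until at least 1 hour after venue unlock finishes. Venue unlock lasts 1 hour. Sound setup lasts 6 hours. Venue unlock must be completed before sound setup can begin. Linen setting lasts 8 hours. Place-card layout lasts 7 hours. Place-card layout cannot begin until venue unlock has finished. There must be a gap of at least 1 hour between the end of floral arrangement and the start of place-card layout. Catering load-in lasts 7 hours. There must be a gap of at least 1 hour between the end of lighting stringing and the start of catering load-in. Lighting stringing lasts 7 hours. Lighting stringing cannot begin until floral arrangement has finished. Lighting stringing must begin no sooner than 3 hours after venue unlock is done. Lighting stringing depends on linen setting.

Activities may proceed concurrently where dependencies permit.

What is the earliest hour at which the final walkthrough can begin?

Linen setting has no prerequisites, so it starts at hour 0 and finishes at hour 8.
Venue unlock can start immediately at hour 0; it finishes at hour 1.
Floral arrangement waits on venue unlock (finishes hour 1, plus 1-hour gap → hour 2), so it starts at hour 2 and finishes at 2 + 5 = hour 7.
For lighting stringing: floral arrangement (finishes hour 7); venue unlock (finishes hour 1, plus 3-hour gap → hour 4); linen setting (finishes hour 8). Taking the maximum gives a start of hour 8, and it finishes at 8 + 7 = hour 15.
After lighting stringing (finishes hour 15, plus 1-hour gap → hour 16), catering load-in can start at hour 16 and finishes at hour 23.
The final walkthrough waits on catering load-in (finishes hour 23, plus 1-hour gap → hour 24), so the earliest it can start is hour 24.

24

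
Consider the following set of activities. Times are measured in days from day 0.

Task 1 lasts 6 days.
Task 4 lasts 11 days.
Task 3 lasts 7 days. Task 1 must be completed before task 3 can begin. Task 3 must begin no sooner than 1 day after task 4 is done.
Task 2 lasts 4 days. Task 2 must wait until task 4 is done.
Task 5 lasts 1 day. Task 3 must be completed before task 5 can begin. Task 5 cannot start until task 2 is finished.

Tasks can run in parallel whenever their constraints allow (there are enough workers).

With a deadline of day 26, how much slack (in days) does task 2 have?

10

Task 4 can start immediately at day 0; it finishes at day 11.
Task 2 cannot begin until task 4 (finishes day 11). It runs from day 11 to 11 + 4 = day 15.

Working backward from the deadline:
To finish by day 26, task 5 (duration 1) must start no later than day 25.
Task 2 must finish before task 5 (must start by day 25). With a 4-day duration, task 2 must start by 25 − 4 = day 21.
So task 2 can start as early as day 11 and as late as day 21, giving 21 − 11 = 10 days of slack.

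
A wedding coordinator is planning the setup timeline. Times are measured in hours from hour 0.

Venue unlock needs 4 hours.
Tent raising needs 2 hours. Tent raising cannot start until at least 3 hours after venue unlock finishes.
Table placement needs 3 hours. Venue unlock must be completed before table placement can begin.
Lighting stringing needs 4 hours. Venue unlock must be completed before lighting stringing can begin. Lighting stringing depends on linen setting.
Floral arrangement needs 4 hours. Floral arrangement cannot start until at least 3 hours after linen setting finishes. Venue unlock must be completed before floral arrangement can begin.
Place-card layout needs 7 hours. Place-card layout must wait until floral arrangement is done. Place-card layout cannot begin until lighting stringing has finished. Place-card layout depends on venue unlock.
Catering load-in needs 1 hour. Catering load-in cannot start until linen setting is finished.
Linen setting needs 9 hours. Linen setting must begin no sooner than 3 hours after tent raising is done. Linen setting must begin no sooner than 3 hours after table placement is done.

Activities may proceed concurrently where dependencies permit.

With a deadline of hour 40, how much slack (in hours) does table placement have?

Nothing blocks venue unlock, so it runs from hour 0 to hour 4.
After venue unlock (finishes hour 4), table placement can start at hour 4 and finishes at hour 7.

Working backward from the deadline:
Place-card layout has no dependents, so it just needs to finish by hour 40. Starting by 40 − 7 = hour 33 achieves that.
Floral arrangement feeds into place-card layout (must start by hour 33); so floral arrangement must finish by hour 33 and therefore start by hour 29.
Lighting stringing has to be done before place-card layout (must start by hour 33). That means finishing by hour 33, i.e. starting by 33 − 4 = hour 29.
Catering load-in has no dependents, so it just needs to finish by hour 40. Starting by 40 − 1 = hour 39 achieves that.
Linen setting has several dependents: floral arrangement (must start by hour 29, minus 3-hour gap → hour 26); lighting stringing (must start by hour 29); catering load-in (must start by hour 39). The earliest of those limits is hour 26, so linen setting must start by 26 − 9 = hour 17.
Table placement must finish before linen setting (must start by hour 17, minus 3-hour gap → hour 14). With a 3-hour duration, table placement must start by 14 − 3 = hour 11.
So table placement can start as early as hour 4 and as late as hour 11, giving 11 − 4 = 7 hours of slack.

7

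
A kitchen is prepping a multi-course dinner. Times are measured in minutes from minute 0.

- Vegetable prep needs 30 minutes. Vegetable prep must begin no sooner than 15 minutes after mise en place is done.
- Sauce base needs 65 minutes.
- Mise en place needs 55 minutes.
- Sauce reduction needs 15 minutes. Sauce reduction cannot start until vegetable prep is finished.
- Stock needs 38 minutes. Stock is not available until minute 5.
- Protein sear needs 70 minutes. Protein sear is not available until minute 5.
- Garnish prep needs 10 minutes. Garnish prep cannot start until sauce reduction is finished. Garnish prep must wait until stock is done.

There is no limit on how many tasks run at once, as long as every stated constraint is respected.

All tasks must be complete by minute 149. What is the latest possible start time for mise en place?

Nothing follows garnish prep; the deadline of minute 149 is its only limit. It must start by 149 − 10 = minute 139.
Since garnish prep (must start by minute 139) depends on it, sauce reduction must finish by minute 139. Backing off its 15-minute duration gives a latest start of minute 124.
Since sauce reduction (must start by minute 124) depends on it, vegetable prep must finish by minute 124. Backing off its 30-minute duration gives a latest start of minute 94.
Since vegetable prep (must start by minute 94, minus 15-minute gap → minute 79) depends on it, mise en place must finish by minute 79. Backing off its 55-minute duration gives a latest start of minute 24.

24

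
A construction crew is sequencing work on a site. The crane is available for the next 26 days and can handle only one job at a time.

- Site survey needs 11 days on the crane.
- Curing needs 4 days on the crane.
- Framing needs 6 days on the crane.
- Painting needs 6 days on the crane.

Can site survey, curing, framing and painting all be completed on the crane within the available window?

Running back to back, the jobs need 11 + 4 + 6 + 6 = 27 days on the crane.
Since 27 > 26, they cannot all fit.

No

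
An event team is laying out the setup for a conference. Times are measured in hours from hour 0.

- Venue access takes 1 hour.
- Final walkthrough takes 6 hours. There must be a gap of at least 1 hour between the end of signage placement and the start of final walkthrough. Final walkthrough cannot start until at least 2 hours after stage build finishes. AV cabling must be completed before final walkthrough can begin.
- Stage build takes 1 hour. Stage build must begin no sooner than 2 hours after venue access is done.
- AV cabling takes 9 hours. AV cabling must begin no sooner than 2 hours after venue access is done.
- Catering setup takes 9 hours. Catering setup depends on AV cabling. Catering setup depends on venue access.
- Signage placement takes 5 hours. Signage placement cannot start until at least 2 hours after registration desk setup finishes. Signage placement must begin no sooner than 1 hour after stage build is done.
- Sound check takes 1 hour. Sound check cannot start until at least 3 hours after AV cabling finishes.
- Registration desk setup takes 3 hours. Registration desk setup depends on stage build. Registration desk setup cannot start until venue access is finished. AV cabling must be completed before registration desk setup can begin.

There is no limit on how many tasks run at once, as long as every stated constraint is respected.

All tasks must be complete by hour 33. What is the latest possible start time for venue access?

4

Final walkthrough has no dependents, so it just needs to finish by hour 33. Starting by 33 − 6 = hour 27 achieves that.
Signage placement has to be done before final walkthrough (must start by hour 27, minus 1-hour gap → hour 26). That means finishing by hour 26, i.e. starting by 26 − 5 = hour 21.
Registration desk setup feeds into signage placement (must start by hour 21, minus 2-hour gap → hour 19); so registration desk setup must finish by hour 19 and therefore start by hour 16.
Stage build feeds registration desk setup (must start by hour 16); signage placement (must start by hour 21, minus 1-hour gap → hour 20); final walkthrough (must start by hour 27, minus 2-hour gap → hour 25). Taking the minimum, stage build must finish by hour 16 and start by 16 − 1 = hour 15.
To finish by hour 33, catering setup (duration 9) must start no later than hour 24.
Nothing follows sound check; the deadline of hour 33 is its only limit. It must start by 33 − 1 = hour 32.
AV cabling has several dependents: registration desk setup (must start by hour 16); catering setup (must start by hour 24); sound check (must start by hour 32, minus 3-hour gap → hour 29); final walkthrough (must start by hour 27). The earliest of those limits is hour 16, so AV cabling must start by 16 − 9 = hour 7.
Venue access has several dependents: stage build (must start by hour 15, minus 2-hour gap → hour 13); AV cabling (must start by hour 7, minus 2-hour gap → hour 5); registration desk setup (must start by hour 16); catering setup (must start by hour 24). The earliest of those limits is hour 5, so venue access must start by 5 − 1 = hour 4.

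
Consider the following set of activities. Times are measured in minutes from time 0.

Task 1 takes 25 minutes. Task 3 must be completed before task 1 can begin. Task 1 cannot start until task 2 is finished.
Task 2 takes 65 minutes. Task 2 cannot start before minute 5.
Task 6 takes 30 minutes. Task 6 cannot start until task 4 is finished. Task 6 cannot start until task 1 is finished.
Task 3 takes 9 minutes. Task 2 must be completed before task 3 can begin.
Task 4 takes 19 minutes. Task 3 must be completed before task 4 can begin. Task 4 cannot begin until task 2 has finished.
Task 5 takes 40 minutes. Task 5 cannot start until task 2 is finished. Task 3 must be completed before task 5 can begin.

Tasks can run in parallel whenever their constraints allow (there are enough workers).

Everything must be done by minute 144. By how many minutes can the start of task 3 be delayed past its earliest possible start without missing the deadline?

10

Task 2 waits on its own release at minute 5, so it starts at minute 5 and finishes at 5 + 65 = minute 70.
Task 3 cannot begin until task 2 (finishes minute 70). It runs from minute 70 to 70 + 9 = minute 79.

Working backward from the deadline:
Task 6 must finish by minute 144; it takes 30 minutes, so it must start by 144 − 30 = minute 114.
Task 1 feeds into task 6 (must start by minute 114); so task 1 must finish by minute 114 and therefore start by minute 89.
Task 4 feeds into task 6 (must start by minute 114); so task 4 must finish by minute 114 and therefore start by minute 95.
Task 5 must finish by minute 144; it takes 40 minutes, so it must start by 144 − 40 = minute 104.
For task 3: task 1 (must start by minute 89); task 4 (must start by minute 95); task 5 (must start by minute 104). The most restrictive is minute 89; with a 9-minute duration, task 3 must start by minute 80.
So task 3 can start as early as minute 70 and as late as minute 80, giving 80 − 70 = 10 minutes of slack.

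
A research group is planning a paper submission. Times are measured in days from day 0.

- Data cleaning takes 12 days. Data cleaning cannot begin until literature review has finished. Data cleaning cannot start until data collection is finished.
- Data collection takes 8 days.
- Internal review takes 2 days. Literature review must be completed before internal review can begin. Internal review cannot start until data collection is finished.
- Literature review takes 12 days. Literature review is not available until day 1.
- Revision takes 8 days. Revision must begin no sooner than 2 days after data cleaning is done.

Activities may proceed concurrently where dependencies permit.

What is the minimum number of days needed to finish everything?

Data collection can start immediately at day 0; it finishes at day 8.
After its own release at day 1, literature review can start at day 1 and finishes at day 13.
For internal review: literature review (finishes day 13); data collection (finishes day 8). Taking the maximum gives a start of day 13, and it finishes at 13 + 2 = day 15.
Data cleaning cannot start until literature review (finishes day 13); data collection (finishes day 8). The controlling bound is day 13, so data cleaning finishes at 13 + 12 = day 25.
Revision waits on data cleaning (finishes day 25, plus 2-day gap → day 27), so it starts at day 27 and finishes at 27 + 8 = day 35.
All tasks are finished once the last one completes. Finish times: Literature review at 13, Data collection at 8, Data cleaning at 25, Internal review at 15, Revision at 35. The latest is day 35.

35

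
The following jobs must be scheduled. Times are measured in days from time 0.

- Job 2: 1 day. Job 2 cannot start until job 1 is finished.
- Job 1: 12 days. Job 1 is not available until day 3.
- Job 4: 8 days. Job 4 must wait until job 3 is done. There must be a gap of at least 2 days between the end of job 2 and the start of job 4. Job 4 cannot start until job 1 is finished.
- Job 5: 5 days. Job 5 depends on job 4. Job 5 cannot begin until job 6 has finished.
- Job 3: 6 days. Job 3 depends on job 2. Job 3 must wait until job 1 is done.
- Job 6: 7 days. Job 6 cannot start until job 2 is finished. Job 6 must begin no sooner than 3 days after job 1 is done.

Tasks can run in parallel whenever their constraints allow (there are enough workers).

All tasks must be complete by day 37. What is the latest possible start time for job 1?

5

Job 5 has no dependents, so it just needs to finish by day 37. Starting by 37 − 5 = day 32 achieves that.
Job 4 has to be done before job 5 (must start by day 32). That means finishing by day 32, i.e. starting by 32 − 8 = day 24.
Job 3 has to be done before job 4 (must start by day 24). That means finishing by day 24, i.e. starting by 24 − 6 = day 18.
Job 6 feeds into job 5 (must start by day 32); so job 6 must finish by day 32 and therefore start by day 25.
Job 2 has several dependents: job 3 (must start by day 18); job 4 (must start by day 24, minus 2-day gap → day 22); job 6 (must start by day 25). The earliest of those limits is day 18, so job 2 must start by 18 − 1 = day 17.
Job 1 feeds job 2 (must start by day 17); job 3 (must start by day 18); job 4 (must start by day 24); job 6 (must start by day 25, minus 3-day gap → day 22). Taking the minimum, job 1 must finish by day 17 and start by 17 − 12 = day 5.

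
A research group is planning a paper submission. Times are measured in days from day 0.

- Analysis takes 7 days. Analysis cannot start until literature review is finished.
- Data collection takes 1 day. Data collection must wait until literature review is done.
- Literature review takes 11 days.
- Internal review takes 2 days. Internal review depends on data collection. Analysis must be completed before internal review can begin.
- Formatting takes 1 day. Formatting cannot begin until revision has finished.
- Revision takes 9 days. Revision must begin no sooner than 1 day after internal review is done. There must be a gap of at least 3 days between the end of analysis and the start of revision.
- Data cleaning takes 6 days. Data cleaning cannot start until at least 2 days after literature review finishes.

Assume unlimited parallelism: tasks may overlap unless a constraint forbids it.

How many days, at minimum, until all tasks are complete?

31

Literature review can start immediately at day 0; it finishes at day 11.
Analysis cannot begin until literature review (finishes day 11). It runs from day 11 to 11 + 7 = day 18.
Data cleaning cannot begin until literature review (finishes day 11, plus 2-day gap → day 13). It runs from day 13 to 13 + 6 = day 19.
Data collection waits on literature review (finishes day 11), so it starts at day 11 and finishes at 11 + 1 = day 12.
Internal review needs all of data collection (finishes day 12); analysis (finishes day 18). That puts its earliest start at day 18; it finishes at 18 + 2 = day 20.
Revision cannot start until internal review (finishes day 20, plus 1-day gap → day 21); analysis (finishes day 18, plus 3-day gap → day 21). The controlling bound is day 21, so revision finishes at 21 + 9 = day 30.
After revision (finishes day 30), formatting can start at day 30 and finishes at day 31.
All tasks are finished once the last one completes. Finish times: Literature review at 11, Data collection at 12, Data cleaning at 19, Analysis at 18, Internal review at 20, Revision at 30, Formatting at 31. The latest is day 31.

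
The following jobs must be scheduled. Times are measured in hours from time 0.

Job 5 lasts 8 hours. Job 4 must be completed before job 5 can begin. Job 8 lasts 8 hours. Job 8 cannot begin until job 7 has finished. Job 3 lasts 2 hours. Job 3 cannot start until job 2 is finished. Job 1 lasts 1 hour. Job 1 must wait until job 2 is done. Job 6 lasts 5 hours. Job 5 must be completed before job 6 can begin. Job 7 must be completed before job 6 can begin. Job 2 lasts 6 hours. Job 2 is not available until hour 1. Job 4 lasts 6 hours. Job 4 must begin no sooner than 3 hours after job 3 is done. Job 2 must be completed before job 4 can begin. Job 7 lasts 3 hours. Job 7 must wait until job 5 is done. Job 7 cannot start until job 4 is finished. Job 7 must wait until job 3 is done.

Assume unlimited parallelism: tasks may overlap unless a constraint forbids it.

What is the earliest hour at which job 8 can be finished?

37

After its own release at hour 1, job 2 can start at hour 1 and finishes at hour 7.
Job 3 waits on job 2 (finishes hour 7), so it starts at hour 7 and finishes at 7 + 2 = hour 9.
Job 4 has to wait for job 3 (finishes hour 9, plus 3-hour gap → hour 12); job 2 (finishes hour 7). The latest of these is hour 12, so job 4 runs hour 12 to 12 + 6 = hour 18.
After job 4 (finishes hour 18), job 5 can start at hour 18 and finishes at hour 26.
Job 7 has to wait for job 5 (finishes hour 26); job 4 (finishes hour 18); job 3 (finishes hour 9). The latest of these is hour 26, so job 7 runs hour 26 to 26 + 3 = hour 29.
Job 8 waits on job 7 (finishes hour 29), so it starts at hour 29 and finishes at 29 + 8 = hour 37.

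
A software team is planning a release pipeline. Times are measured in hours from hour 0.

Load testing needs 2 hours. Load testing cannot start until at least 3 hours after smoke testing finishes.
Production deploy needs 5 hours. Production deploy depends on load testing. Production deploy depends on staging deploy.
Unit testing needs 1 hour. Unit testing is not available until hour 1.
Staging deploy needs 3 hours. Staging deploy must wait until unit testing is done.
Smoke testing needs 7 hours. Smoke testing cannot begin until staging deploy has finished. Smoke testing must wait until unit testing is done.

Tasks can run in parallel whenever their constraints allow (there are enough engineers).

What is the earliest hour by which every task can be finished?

22

Unit testing cannot begin until its own release at hour 1. It runs from hour 1 to 1 + 1 = hour 2.
After unit testing (finishes hour 2), staging deploy can start at hour 2 and finishes at hour 5.
For smoke testing: staging deploy (finishes hour 5); unit testing (finishes hour 2). Taking the maximum gives a start of hour 5, and it finishes at 5 + 7 = hour 12.
Load testing waits on smoke testing (finishes hour 12, plus 3-hour gap → hour 15), so it starts at hour 15 and finishes at 15 + 2 = hour 17.
Production deploy has to wait for load testing (finishes hour 17); staging deploy (finishes hour 5). The latest of these is hour 17, so production deploy runs hour 17 to 17 + 5 = hour 22.
All tasks are finished once the last one completes. Finish times: Unit testing at 2, Staging deploy at 5, Smoke testing at 12, Load testing at 17, Production deploy at 22. The latest is hour 22.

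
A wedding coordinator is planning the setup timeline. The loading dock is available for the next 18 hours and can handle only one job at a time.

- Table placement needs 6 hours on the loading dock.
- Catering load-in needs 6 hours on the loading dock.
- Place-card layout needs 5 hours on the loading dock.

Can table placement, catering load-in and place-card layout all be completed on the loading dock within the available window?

Running back to back, the jobs need 6 + 6 + 5 = 17 hours on the loading dock.
Since 17 ≤ 18, they fit within the window.

Yes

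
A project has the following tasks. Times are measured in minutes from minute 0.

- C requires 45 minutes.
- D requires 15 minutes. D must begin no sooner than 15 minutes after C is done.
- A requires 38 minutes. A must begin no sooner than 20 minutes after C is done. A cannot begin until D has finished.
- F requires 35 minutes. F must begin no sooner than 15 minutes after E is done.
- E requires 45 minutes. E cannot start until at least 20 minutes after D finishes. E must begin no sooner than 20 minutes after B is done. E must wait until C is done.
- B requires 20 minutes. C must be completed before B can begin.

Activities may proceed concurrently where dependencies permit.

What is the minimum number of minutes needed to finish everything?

190

C has no prerequisites, so it starts at minute 0 and finishes at minute 45.
D cannot begin until C (finishes minute 45, plus 15-minute gap → minute 60). It runs from minute 60 to 60 + 15 = minute 75.
For A: C (finishes minute 45, plus 20-minute gap → minute 65); D (finishes minute 75). Taking the maximum gives a start of minute 75, and it finishes at 75 + 38 = minute 113.
After C (finishes minute 45), B can start at minute 45 and finishes at minute 65.
E needs all of D (finishes minute 75, plus 20-minute gap → minute 95); B (finishes minute 65, plus 20-minute gap → minute 85); C (finishes minute 45). That puts its earliest start at minute 95; it finishes at 95 + 45 = minute 140.
After E (finishes minute 140, plus 15-minute gap → minute 155), F can start at minute 155 and finishes at minute 190.
All tasks are finished once the last one completes. Finish times: A at 113, B at 65, C at 45, D at 75, E at 140, F at 190. The latest is minute 190.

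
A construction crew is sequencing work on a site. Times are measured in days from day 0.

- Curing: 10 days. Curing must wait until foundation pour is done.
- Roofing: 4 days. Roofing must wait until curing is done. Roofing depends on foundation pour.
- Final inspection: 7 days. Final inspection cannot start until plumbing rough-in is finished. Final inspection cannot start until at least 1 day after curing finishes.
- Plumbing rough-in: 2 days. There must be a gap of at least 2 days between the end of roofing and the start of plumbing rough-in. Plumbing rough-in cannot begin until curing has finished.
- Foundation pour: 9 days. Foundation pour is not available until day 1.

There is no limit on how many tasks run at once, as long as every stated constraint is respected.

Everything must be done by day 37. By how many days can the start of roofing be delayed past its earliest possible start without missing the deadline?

Foundation pour cannot begin until its own release at day 1. It runs from day 1 to 1 + 9 = day 10.
Curing cannot begin until foundation pour (finishes day 10). It runs from day 10 to 10 + 10 = day 20.
Roofing needs all of curing (finishes day 20); foundation pour (finishes day 10). That puts its earliest start at day 20; it finishes at 20 + 4 = day 24.

Working backward from the deadline:
Final inspection must finish by day 37; it takes 7 days, so it must start by 37 − 7 = day 30.
Plumbing rough-in has to be done before final inspection (must start by day 30). That means finishing by day 30, i.e. starting by 30 − 2 = day 28.
Roofing must finish before plumbing rough-in (must start by day 28, minus 2-day gap → day 26). With a 4-day duration, roofing must start by 26 − 4 = day 22.
So roofing can start as early as day 20 and as late as day 22, giving 22 − 20 = 2 days of slack.

2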